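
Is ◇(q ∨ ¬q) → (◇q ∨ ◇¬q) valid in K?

Tableau for the negation ¬(◇(q ∨ ¬q) → (◇q ∨ ◇¬q)):
1. ¬(◇(q ∨ ¬q) → (◇q ∨ ◇¬q)), u
2. ◇(q ∨ ¬q), u
3. ¬(◇q ∨ ◇¬q), u
4. ¬◇q, u
5. ¬◇¬q, u
6. q ∨ ¬q, v
7. ¬q, v
8. q, v
Accessibility: uRv
Branch closes: q and ¬q both at v.
Every branch of the negation's tableau closes; the branch above is one of them.

Yes, valid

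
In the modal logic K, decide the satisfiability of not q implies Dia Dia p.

1. not q implies Dia Dia p, u
2. Dia Dia p, u
3. Dia p, v
4. p, w
Accessibility: uRv, vRw

Yes, satisfiable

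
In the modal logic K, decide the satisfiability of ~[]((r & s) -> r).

Unsatisfiable

1. ~[]((r & s) -> r), 0
2. ~((r & s) -> r), 1   [~[]-rule on 1: fresh world 1, 0R1]
3. r & s, 1   [~->-rule on 2]
4. ~r, 1   [~->-rule on 2]
5. r, 1   [&-rule on 3]
6. s, 1   [&-rule on 3]
Accessibility: 0R1
Branch closes: r and ~r both at 1.
Every branch closes; the branch above is one of them.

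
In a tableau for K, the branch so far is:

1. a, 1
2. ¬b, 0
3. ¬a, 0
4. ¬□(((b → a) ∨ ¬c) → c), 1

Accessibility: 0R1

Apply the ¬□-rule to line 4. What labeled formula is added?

a fresh world 2 with 1R2, and ¬(((b → a) ∨ ¬c) → c) at 2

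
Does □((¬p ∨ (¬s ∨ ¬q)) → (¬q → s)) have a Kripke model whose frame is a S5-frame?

Yes, satisfiable

1. □((¬p ∨ (¬s ∨ ¬q)) → (¬q → s)), u
2. (¬p ∨ (¬s ∨ ¬q)) → (¬q → s), u
3. ¬q → s, u
4. s, u
Accessibility: uRu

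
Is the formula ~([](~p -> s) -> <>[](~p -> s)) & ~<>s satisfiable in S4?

No, unsatisfiable

1. ~([](~p -> s) -> <>[](~p -> s)) & ~<>s, w0
2. ~([](~p -> s) -> <>[](~p -> s)), w0
3. ~<>s, w0
4. [](~p -> s), w0
5. ~<>[](~p -> s), w0
6. ~s, w0
7. ~p -> s, w0
8. ~[](~p -> s), w0
9. p, w0
10. ~(~p -> s), w1
11. ~p, w1
12. ~s, w1
13. ~p -> s, w1
14. ~[](~p -> s), w1
15. s, w1
Accessibility: w0Rw0, w0Rw1, w1Rw1
Branch closes: s and ~s both at w1.
Every branch closes; the branch above is one of them.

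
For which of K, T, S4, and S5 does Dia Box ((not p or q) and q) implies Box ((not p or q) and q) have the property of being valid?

S4-tableau for the negation not (Dia Box ((not p or q) and q) implies Box ((not p or q) and q)):
1. not (Dia Box ((not p or q) and q) implies Box ((not p or q) and q)), u
2. Dia Box ((not p or q) and q), u   [neg-implies-rule on 1]
3. not Box ((not p or q) and q), u   [neg-implies-rule on 1]
4. Box ((not p or q) and q), v   [Dia-rule on 2: fresh world v, uRv]
5. (not p or q) and q, v   [Box-rule on 4 via vRv]
6. not p or q, v   [and-rule on 5]
7. q, v   [and-rule on 5]
8. not ((not p or q) and q), w   [neg-Box-rule on 3: fresh world w, uRw]
9. not q, w   [neg-and-rule on 8 (branches; this branch)]
Accessibility: uRu, uRv, uRw, vRv, wRw
Complete open branch: countermodel on an S4-frame, so not valid in S4, nor in K, T (the same frame is also a K-frame and a T-frame).
S5-tableau for the negation not (Dia Box ((not p or q) and q) implies Box ((not p or q) and q)):
1. not (Dia Box ((not p or q) and q) implies Box ((not p or q) and q)), u
2. Dia Box ((not p or q) and q), u   [neg-implies-rule on 1]
3. not Box ((not p or q) and q), u   [neg-implies-rule on 1]
4. Box ((not p or q) and q), v   [Dia-rule on 2: fresh world v, uRv]
5. (not p or q) and q, u   [Box-rule on 4 via vRu]
6. not p or q, u   [and-rule on 5]
7. q, u   [and-rule on 5]
8. (not p or q) and q, v   [Box-rule on 4 via vRv]
9. not p or q, v   [and-rule on 8]
10. q, v   [and-rule on 8]
11. not ((not p or q) and q), w   [neg-Box-rule on 3: fresh world w, uRw]
12. (not p or q) and q, w   [Box-rule on 4 via vRw]
13. not p or q, w   [and-rule on 12]
14. q, w   [and-rule on 12]
15. not (not p or q), w   [neg-and-rule on 11 (branches; this branch)]
16. p, w   [neg-or-rule on 15]
17. not q, w   [neg-or-rule on 15]
Accessibility: uRu, uRv, uRw, vRu, vRv, vRw, wRu, wRv, wRw
Branch closes: q and not q both at w.
Every branch closes (one shown): valid in S5.

S5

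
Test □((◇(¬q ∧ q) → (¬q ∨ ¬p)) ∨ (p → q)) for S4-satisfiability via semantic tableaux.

1. □((◇(¬q ∧ q) → (¬q ∨ ¬p)) ∨ (p → q)), 0
2. (◇(¬q ∧ q) → (¬q ∨ ¬p)) ∨ (p → q), 0
3. p → q, 0
4. q, 0
Accessibility: 0R0

Satisfiable (open branch found)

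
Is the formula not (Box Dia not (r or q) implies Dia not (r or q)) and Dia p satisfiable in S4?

1. not (Box Dia not (r or q) implies Dia not (r or q)) and Dia p, u
2. not (Box Dia not (r or q) implies Dia not (r or q)), u
3. Dia p, u
4. Box Dia not (r or q), u
5. not Dia not (r or q), u
6. Dia not (r or q), u
7. r or q, u
8. q, u
9. p, v
10. Dia not (r or q), v
11. r or q, v
12. q, v
13. not (r or q), w
14. not r, w
15. not q, w
16. Dia not (r or q), w
17. r or q, w
18. q, w
Accessibility: uRu, uRv, uRw, vRv, wRw
Branch closes: q and not q both at w.
(One branch shown.) All branches close.

Unsatisfiable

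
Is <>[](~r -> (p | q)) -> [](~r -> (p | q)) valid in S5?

Tableau for the negation ~(<>[](~r -> (p | q)) -> [](~r -> (p | q))):
1. ~(<>[](~r -> (p | q)) -> [](~r -> (p | q))), 0
2. <>[](~r -> (p | q)), 0   [~->-rule on 1]
3. ~[](~r -> (p | q)), 0   [~->-rule on 1]
4. [](~r -> (p | q)), 1   [<>-rule on 2: fresh world 1, 0R1]
5. ~r -> (p | q), 0   [[]-rule on 4 via 1R0]
6. ~r -> (p | q), 1   [[]-rule on 4 via 1R1]
7. p | q, 0   [->-rule on 5 (branches; this branch)]
8. p | q, 1   [->-rule on 6 (branches; this branch)]
9. q, 0   [|-rule on 7 (branches; this branch)]
10. q, 1   [|-rule on 8 (branches; this branch)]
11. ~(~r -> (p | q)), 2   [~[]-rule on 3: fresh world 2, 0R2]
12. ~r, 2   [~->-rule on 11]
13. ~(p | q), 2   [~->-rule on 11]
14. ~p, 2   [~|-rule on 13]
15. ~q, 2   [~|-rule on 13]
16. ~r -> (p | q), 2   [[]-rule on 4 via 1R2]
17. p | q, 2   [->-rule on 16 (branches; this branch)]
18. q, 2   [|-rule on 17 (branches; this branch)]
Accessibility: 0R0, 0R1, 0R2, 1R0, 1R1, 1R2, 2R0, 2R1, 2R2
Branch closes: q and ~q both at 2.
Every branch of the negation's tableau closes; the branch above is one of them.

Yes, valid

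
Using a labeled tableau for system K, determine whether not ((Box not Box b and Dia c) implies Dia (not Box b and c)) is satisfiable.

Unsatisfiable

1. not ((Box not Box b and Dia c) implies Dia (not Box b and c)), 0
2. Box not Box b and Dia c, 0
3. not Dia (not Box b and c), 0
4. Box not Box b, 0
5. Dia c, 0
6. c, 1
7. not (not Box b and c), 1
8. not Box b, 1
9. Box b, 1
10. not b, 2
11. b, 2
Accessibility: 0R1, 1R2
Branch closes: b and not b both at 2.
Every branch closes; the branch above is one of them.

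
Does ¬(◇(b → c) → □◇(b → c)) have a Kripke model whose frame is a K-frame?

1. ¬(◇(b → c) → □◇(b → c)), u
2. ◇(b → c), u
3. ¬□◇(b → c), u
4. b → c, v
5. c, v
6. ¬◇(b → c), w
Accessibility: uRv, uRw

Yes, satisfiable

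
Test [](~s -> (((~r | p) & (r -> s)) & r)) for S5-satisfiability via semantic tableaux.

Satisfiable

1. [](~s -> (((~r | p) & (r -> s)) & r)), 0
2. ~s -> (((~r | p) & (r -> s)) & r), 0   [[]-rule on 1 via 0R0]
3. ((~r | p) & (r -> s)) & r, 0   [->-rule on 2 (branches; this branch)]
4. (~r | p) & (r -> s), 0   [&-rule on 3]
5. r, 0   [&-rule on 3]
6. ~r | p, 0   [&-rule on 4]
7. r -> s, 0   [&-rule on 4]
8. p, 0   [|-rule on 6 (branches; this branch)]
9. s, 0   [->-rule on 7 (branches; this branch)]
Accessibility: 0R0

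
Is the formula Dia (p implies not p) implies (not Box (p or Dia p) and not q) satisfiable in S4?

1. Dia (p implies not p) implies (not Box (p or Dia p) and not q), 0
2. not Box (p or Dia p) and not q, 0
3. not Box (p or Dia p), 0
4. not q, 0
5. not (p or Dia p), 1
6. not p, 1
7. not Dia p, 1
Accessibility: 0R0, 0R1, 1R1

Satisfiable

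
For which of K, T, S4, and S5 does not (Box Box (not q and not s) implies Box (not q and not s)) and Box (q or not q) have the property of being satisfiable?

T-tableau for the formula:
1. not (Box Box (not q and not s) implies Box (not q and not s)) and Box (q or not q), w0
2. not (Box Box (not q and not s) implies Box (not q and not s)), w0
3. Box (q or not q), w0
4. Box Box (not q and not s), w0
5. not Box (not q and not s), w0
6. q or not q, w0
7. Box (not q and not s), w0
8. not q and not s, w0
9. not q, w0
10. not s, w0
11. not (not q and not s), w1
12. q or not q, w1
13. Box (not q and not s), w1
14. not q and not s, w1
15. not q, w1
16. not s, w1
17. s, w1
Accessibility: w0Rw0, w0Rw1, w1Rw1
Branch closes: s and not s both at w1.
Every branch closes (one shown): unsatisfiable in T, hence also in S4, S5 (every S4/S5-frame is a T-frame).
K-tableau for the formula:
1. not (Box Box (not q and not s) implies Box (not q and not s)) and Box (q or not q), w0
2. not (Box Box (not q and not s) implies Box (not q and not s)), w0
3. Box (q or not q), w0
4. Box Box (not q and not s), w0
5. not Box (not q and not s), w0
6. not (not q and not s), w1
7. q or not q, w1
8. Box (not q and not s), w1
9. s, w1
10. not q, w1
Accessibility: w0Rw1
Complete open branch: satisfiable in K.

K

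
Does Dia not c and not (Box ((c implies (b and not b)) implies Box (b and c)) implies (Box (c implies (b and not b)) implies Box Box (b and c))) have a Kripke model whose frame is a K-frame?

Unsatisfiable

1. Dia not c and not (Box ((c implies (b and not b)) implies Box (b and c)) implies (Box (c implies (b and not b)) implies Box Box (b and c))), 0
2. Dia not c, 0
3. not (Box ((c implies (b and not b)) implies Box (b and c)) implies (Box (c implies (b and not b)) implies Box Box (b and c))), 0
4. Box ((c implies (b and not b)) implies Box (b and c)), 0
5. not (Box (c implies (b and not b)) implies Box Box (b and c)), 0
6. Box (c implies (b and not b)), 0
7. not Box Box (b and c), 0
8. not c, 1
9. (c implies (b and not b)) implies Box (b and c), 1
10. c implies (b and not b), 1
11. Box (b and c), 1
12. not Box (b and c), 2
13. (c implies (b and not b)) implies Box (b and c), 2
14. c implies (b and not b), 2
15. Box (b and c), 2
16. not c, 2
17. not (b and c), 3
18. b and c, 3
19. b, 3
20. c, 3
21. not c, 3
Accessibility: 0R1, 0R2, 2R3
Branch closes: c and not c both at 3.
(One branch shown.) All branches close.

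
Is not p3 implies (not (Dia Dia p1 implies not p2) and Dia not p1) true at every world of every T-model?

Invalid (countermodel exists)

Tableau for the negation not (not p3 implies (not (Dia Dia p1 implies not p2) and Dia not p1)):
1. not (not p3 implies (not (Dia Dia p1 implies not p2) and Dia not p1)), w0
2. not p3, w0   [neg-implies-rule on 1]
3. not (not (Dia Dia p1 implies not p2) and Dia not p1), w0   [neg-implies-rule on 1]
4. not Dia not p1, w0   [neg-and-rule on 3 (branches; this branch)]
5. p1, w0   [neg-Dia-rule on 4 via w0Rw0]
Accessibility: w0Rw0
The negation has an open branch (countermodel exists).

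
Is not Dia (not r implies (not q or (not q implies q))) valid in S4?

Invalid (countermodel exists)

Tableau for the negation Dia (not r implies (not q or (not q implies q))):
1. Dia (not r implies (not q or (not q implies q))), 0
2. not r implies (not q or (not q implies q)), 1
3. not q or (not q implies q), 1
4. not q implies q, 1
5. q, 1
Accessibility: 0R0, 0R1, 1R1
The negation has an open branch (countermodel exists).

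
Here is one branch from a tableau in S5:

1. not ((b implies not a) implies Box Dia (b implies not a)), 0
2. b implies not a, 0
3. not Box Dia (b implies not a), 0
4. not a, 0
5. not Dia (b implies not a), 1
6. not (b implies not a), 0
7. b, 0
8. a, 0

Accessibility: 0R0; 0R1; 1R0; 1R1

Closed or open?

Yes, closed

Both a and not a appear at 0.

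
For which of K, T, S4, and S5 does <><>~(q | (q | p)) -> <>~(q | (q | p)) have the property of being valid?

T-tableau for the negation ~(<><>~(q | (q | p)) -> <>~(q | (q | p))):
1. ~(<><>~(q | (q | p)) -> <>~(q | (q | p))), u
2. <><>~(q | (q | p)), u   [~->-rule on 1]
3. ~<>~(q | (q | p)), u   [~->-rule on 1]
4. q | (q | p), u   [~<>-rule on 3 via uRu]
5. q | p, u   [|-rule on 4 (branches; this branch)]
6. p, u   [|-rule on 5 (branches; this branch)]
7. <>~(q | (q | p)), v   [<>-rule on 2: fresh world v, uRv]
8. q | (q | p), v   [~<>-rule on 3 via uRv]
9. q | p, v   [|-rule on 8 (branches; this branch)]
10. p, v   [|-rule on 9 (branches; this branch)]
11. ~(q | (q | p)), w   [<>-rule on 7: fresh world w, vRw]
12. ~q, w   [~|-rule on 11]
13. ~(q | p), w   [~|-rule on 11]
14. ~p, w   [~|-rule on 13]
Accessibility: uRu, uRv, vRv, vRw, wRw
Complete open branch: countermodel on a T-frame, so not valid in T, nor in K (the same frame is also a K-frame).
S4-tableau for the negation ~(<><>~(q | (q | p)) -> <>~(q | (q | p))):
1. ~(<><>~(q | (q | p)) -> <>~(q | (q | p))), u
2. <><>~(q | (q | p)), u   [~->-rule on 1]
3. ~<>~(q | (q | p)), u   [~->-rule on 1]
4. q | (q | p), u   [~<>-rule on 3 via uRu]
5. q | p, u   [|-rule on 4 (branches; this branch)]
6. p, u   [|-rule on 5 (branches; this branch)]
7. <>~(q | (q | p)), v   [<>-rule on 2: fresh world v, uRv]
8. q | (q | p), v   [~<>-rule on 3 via uRv]
9. q | p, v   [|-rule on 8 (branches; this branch)]
10. p, v   [|-rule on 9 (branches; this branch)]
11. ~(q | (q | p)), w   [<>-rule on 7: fresh world w, vRw]
12. ~q, w   [~|-rule on 11]
13. ~(q | p), w   [~|-rule on 11]
14. ~p, w   [~|-rule on 13]
15. q | (q | p), w   [~<>-rule on 3 via uRw]
16. q | p, w   [|-rule on 15 (branches; this branch)]
17. p, w   [|-rule on 16 (branches; this branch)]
Accessibility: uRu, uRv, uRw, vRv, vRw, wRw
Branch closes: p and ~p both at w.
Every branch closes (one shown): valid in S4, hence also in S5 (every theorem of S4 is a theorem of S5).

S4, S5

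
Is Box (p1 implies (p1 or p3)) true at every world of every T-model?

Tableau for the negation not Box (p1 implies (p1 or p3)):
1. not Box (p1 implies (p1 or p3)), w0
2. not (p1 implies (p1 or p3)), w1   [neg-Box-rule on 1: fresh world w1, w0Rw1]
3. p1, w1   [neg-implies-rule on 2]
4. not (p1 or p3), w1   [neg-implies-rule on 2]
5. not p1, w1   [neg-or-rule on 4]
6. not p3, w1   [neg-or-rule on 4]
Accessibility: w0Rw0, w0Rw1, w1Rw1
Branch closes: p1 and not p1 both at w1.
All branches of the negation close; one closing branch shown above.

Valid in T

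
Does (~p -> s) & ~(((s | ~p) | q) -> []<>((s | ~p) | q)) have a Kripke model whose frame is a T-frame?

Satisfiable (open branch found)

1. (~p -> s) & ~(((s | ~p) | q) -> []<>((s | ~p) | q)), w0
2. ~p -> s, w0
3. ~(((s | ~p) | q) -> []<>((s | ~p) | q)), w0
4. (s | ~p) | q, w0
5. ~[]<>((s | ~p) | q), w0
6. s, w0
7. q, w0
8. ~<>((s | ~p) | q), w1
9. ~((s | ~p) | q), w1
10. ~(s | ~p), w1
11. ~q, w1
12. ~s, w1
13. p, w1
Accessibility: w0Rw0, w0Rw1, w1Rw1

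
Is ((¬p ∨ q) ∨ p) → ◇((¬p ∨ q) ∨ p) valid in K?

Tableau for the negation ¬(((¬p ∨ q) ∨ p) → ◇((¬p ∨ q) ∨ p)):
1. ¬(((¬p ∨ q) ∨ p) → ◇((¬p ∨ q) ∨ p)), u
2. (¬p ∨ q) ∨ p, u
3. ¬◇((¬p ∨ q) ∨ p), u
4. p, u
The negation has an open branch (countermodel exists).

Not valid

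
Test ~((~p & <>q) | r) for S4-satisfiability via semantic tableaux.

1. ~((~p & <>q) | r), 0
2. ~(~p & <>q), 0
3. ~r, 0
4. ~<>q, 0
5. ~q, 0
Accessibility: 0R0

Yes, satisfiable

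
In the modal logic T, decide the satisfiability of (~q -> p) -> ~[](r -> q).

Satisfiable (open branch found)

1. (~q -> p) -> ~[](r -> q), 0
2. ~[](r -> q), 0   [->-rule on 1 (branches; this branch)]
3. ~(r -> q), 1   [~[]-rule on 2: fresh world 1, 0R1]
4. r, 1   [~->-rule on 3]
5. ~q, 1   [~->-rule on 3]
Accessibility: 0R0, 0R1, 1R1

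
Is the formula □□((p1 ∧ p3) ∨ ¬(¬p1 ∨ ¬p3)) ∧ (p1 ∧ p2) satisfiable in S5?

Satisfiable (open branch found)

1. □□((p1 ∧ p3) ∨ ¬(¬p1 ∨ ¬p3)) ∧ (p1 ∧ p2), 0
2. □□((p1 ∧ p3) ∨ ¬(¬p1 ∨ ¬p3)), 0
3. p1 ∧ p2, 0
4. p1, 0
5. p2, 0
6. □((p1 ∧ p3) ∨ ¬(¬p1 ∨ ¬p3)), 0
7. (p1 ∧ p3) ∨ ¬(¬p1 ∨ ¬p3), 0
8. ¬(¬p1 ∨ ¬p3), 0
9. p3, 0
Accessibility: 0R0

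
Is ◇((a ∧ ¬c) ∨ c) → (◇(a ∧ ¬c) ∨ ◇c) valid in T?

Valid in T

Tableau for the negation ¬(◇((a ∧ ¬c) ∨ c) → (◇(a ∧ ¬c) ∨ ◇c)):
1. ¬(◇((a ∧ ¬c) ∨ c) → (◇(a ∧ ¬c) ∨ ◇c)), 0
2. ◇((a ∧ ¬c) ∨ c), 0
3. ¬(◇(a ∧ ¬c) ∨ ◇c), 0
4. ¬◇(a ∧ ¬c), 0
5. ¬◇c, 0
6. ¬(a ∧ ¬c), 0
7. ¬c, 0
8. ¬a, 0
9. (a ∧ ¬c) ∨ c, 1
10. ¬(a ∧ ¬c), 1
11. ¬c, 1
12. a ∧ ¬c, 1
13. a, 1
14. c, 1
Accessibility: 0R0, 0R1, 1R1
Branch closes: c and ¬c both at 1.
All branches of the negation close; one closing branch shown above.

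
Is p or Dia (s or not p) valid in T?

Valid

Tableau for the negation not (p or Dia (s or not p)):
1. not (p or Dia (s or not p)), u
2. not p, u
3. not Dia (s or not p), u
4. not (s or not p), u
5. not s, u
6. p, u
Accessibility: uRu
Branch closes: p and not p both at u.
All branches of the negation close; one closing branch shown above.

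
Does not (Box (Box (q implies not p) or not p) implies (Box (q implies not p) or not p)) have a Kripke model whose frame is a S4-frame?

1. not (Box (Box (q implies not p) or not p) implies (Box (q implies not p) or not p)), 0
2. Box (Box (q implies not p) or not p), 0   [neg-implies-rule on 1]
3. not (Box (q implies not p) or not p), 0   [neg-implies-rule on 1]
4. not Box (q implies not p), 0   [neg-or-rule on 3]
5. p, 0   [neg-or-rule on 3]
6. Box (q implies not p) or not p, 0   [Box-rule on 2 via 0R0]
7. Box (q implies not p), 0   [or-rule on 6 (branches; this branch)]
8. q implies not p, 0   [Box-rule on 7 via 0R0]
9. not q, 0   [implies-rule on 8 (branches; this branch)]
10. not (q implies not p), 1   [neg-Box-rule on 4: fresh world 1, 0R1]
11. q, 1   [neg-implies-rule on 10]
12. p, 1   [neg-implies-rule on 10]
13. Box (q implies not p) or not p, 1   [Box-rule on 2 via 0R1]
14. q implies not p, 1   [Box-rule on 7 via 0R1]
15. Box (q implies not p), 1   [or-rule on 13 (branches; this branch)]
16. not p, 1   [implies-rule on 14 (branches; this branch)]
Accessibility: 0R0, 0R1, 1R1
Branch closes: p and not p both at 1.
(One branch shown.) All branches close.

No, unsatisfiable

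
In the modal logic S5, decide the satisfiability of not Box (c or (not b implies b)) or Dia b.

Yes, satisfiable

1. not Box (c or (not b implies b)) or Dia b, 0
2. Dia b, 0
3. b, 1
Accessibility: 0R0, 0R1, 1R0, 1R1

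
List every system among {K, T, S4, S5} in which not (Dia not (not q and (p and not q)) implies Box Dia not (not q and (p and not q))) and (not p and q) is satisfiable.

S5-tableau for the formula:
1. not (Dia not (not q and (p and not q)) implies Box Dia not (not q and (p and not q))) and (not p and q), w0
2. not (Dia not (not q and (p and not q)) implies Box Dia not (not q and (p and not q))), w0
3. not p and q, w0
4. Dia not (not q and (p and not q)), w0
5. not Box Dia not (not q and (p and not q)), w0
6. not p, w0
7. q, w0
8. not (not q and (p and not q)), w1
9. not (p and not q), w1
10. q, w1
11. not Dia not (not q and (p and not q)), w2
12. not q and (p and not q), w0
13. not q, w0
14. p and not q, w0
Accessibility: w0Rw0, w0Rw1, w0Rw2, w1Rw0, w1Rw1, w1Rw2, w2Rw0, w2Rw1, w2Rw2
Branch closes: q and not q both at w0.
Every branch closes (one shown): unsatisfiable in S5.
S4-tableau for the formula:
1. not (Dia not (not q and (p and not q)) implies Box Dia not (not q and (p and not q))) and (not p and q), w0
2. not (Dia not (not q and (p and not q)) implies Box Dia not (not q and (p and not q))), w0
3. not p and q, w0
4. Dia not (not q and (p and not q)), w0
5. not Box Dia not (not q and (p and not q)), w0
6. not p, w0
7. q, w0
8. not (not q and (p and not q)), w1
9. not (p and not q), w1
10. q, w1
11. not Dia not (not q and (p and not q)), w2
12. not q and (p and not q), w2
13. not q, w2
14. p and not q, w2
15. p, w2
Accessibility: w0Rw0, w0Rw1, w0Rw2, w1Rw1, w2Rw2
Complete open branch: satisfiable in S4, hence also in K, T (this S4-model is also a K-model and a T-model).

K, T, S4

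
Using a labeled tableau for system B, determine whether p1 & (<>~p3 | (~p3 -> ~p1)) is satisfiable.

Yes, satisfiable

1. p1 & (<>~p3 | (~p3 -> ~p1)), u
2. p1, u
3. <>~p3 | (~p3 -> ~p1), u
4. ~p3 -> ~p1, u
5. p3, u
Accessibility: uRu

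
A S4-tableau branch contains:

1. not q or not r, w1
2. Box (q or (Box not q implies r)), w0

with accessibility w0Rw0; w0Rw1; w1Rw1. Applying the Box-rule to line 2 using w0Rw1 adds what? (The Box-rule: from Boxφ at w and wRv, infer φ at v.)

q or (Box not q implies r), w1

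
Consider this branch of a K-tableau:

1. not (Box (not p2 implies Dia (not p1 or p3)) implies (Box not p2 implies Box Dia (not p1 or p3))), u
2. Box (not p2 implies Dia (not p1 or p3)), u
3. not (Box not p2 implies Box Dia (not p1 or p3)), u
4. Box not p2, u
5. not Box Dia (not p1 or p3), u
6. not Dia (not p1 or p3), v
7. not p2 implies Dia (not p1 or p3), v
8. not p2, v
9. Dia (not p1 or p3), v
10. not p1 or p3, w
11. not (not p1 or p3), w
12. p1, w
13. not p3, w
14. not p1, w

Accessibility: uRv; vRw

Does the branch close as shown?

Both p1 and not p1 appear at w.

Yes, closed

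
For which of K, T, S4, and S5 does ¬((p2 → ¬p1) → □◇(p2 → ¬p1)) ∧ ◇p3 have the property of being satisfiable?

K, T, S4

S5-tableau for the formula:
1. ¬((p2 → ¬p1) → □◇(p2 → ¬p1)) ∧ ◇p3, u
2. ¬((p2 → ¬p1) → □◇(p2 → ¬p1)), u
3. ◇p3, u
4. p2 → ¬p1, u
5. ¬□◇(p2 → ¬p1), u
6. ¬p1, u
7. p3, v
8. ¬◇(p2 → ¬p1), w
9. ¬(p2 → ¬p1), u
10. p2, u
11. p1, u
Accessibility: uRu, uRv, uRw, vRu, vRv, vRw, wRu, wRv, wRw
Branch closes: p1 and ¬p1 both at u.
Every branch closes (one shown): unsatisfiable in S5.
S4-tableau for the formula:
1. ¬((p2 → ¬p1) → □◇(p2 → ¬p1)) ∧ ◇p3, u
2. ¬((p2 → ¬p1) → □◇(p2 → ¬p1)), u
3. ◇p3, u
4. p2 → ¬p1, u
5. ¬□◇(p2 → ¬p1), u
6. ¬p1, u
7. p3, v
8. ¬◇(p2 → ¬p1), w
9. ¬(p2 → ¬p1), w
10. p2, w
11. p1, w
Accessibility: uRu, uRv, uRw, vRv, wRw
Complete open branch: satisfiable in S4, hence also in K, T (this S4-model is also a K-model and a T-model).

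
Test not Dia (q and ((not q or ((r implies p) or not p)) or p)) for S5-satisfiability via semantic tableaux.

1. not Dia (q and ((not q or ((r implies p) or not p)) or p)), 0
2. not (q and ((not q or ((r implies p) or not p)) or p)), 0
3. not q, 0
Accessibility: 0R0

Yes, satisfiable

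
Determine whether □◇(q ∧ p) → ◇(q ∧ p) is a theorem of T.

Yes, valid

Tableau for the negation ¬(□◇(q ∧ p) → ◇(q ∧ p)):
1. ¬(□◇(q ∧ p) → ◇(q ∧ p)), 0
2. □◇(q ∧ p), 0
3. ¬◇(q ∧ p), 0
4. ◇(q ∧ p), 0
5. ¬(q ∧ p), 0
6. ¬p, 0
7. q ∧ p, 1
8. q, 1
9. p, 1
10. ◇(q ∧ p), 1
11. ¬(q ∧ p), 1
12. ¬p, 1
Accessibility: 0R0, 0R1, 1R1
Branch closes: p and ¬p both at 1.
All branches of the negation close; one closing branch shown above.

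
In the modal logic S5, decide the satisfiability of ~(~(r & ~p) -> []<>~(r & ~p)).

1. ~(~(r & ~p) -> []<>~(r & ~p)), 0
2. ~(r & ~p), 0
3. ~[]<>~(r & ~p), 0
4. p, 0
5. ~<>~(r & ~p), 1
6. r & ~p, 0
7. r, 0
8. ~p, 0
Accessibility: 0R0, 0R1, 1R0, 1R1
Branch closes: p and ~p both at 0.
(One branch shown.) All branches close.

No, unsatisfiable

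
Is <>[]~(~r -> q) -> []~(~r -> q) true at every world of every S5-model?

Valid

Tableau for the negation ~(<>[]~(~r -> q) -> []~(~r -> q)):
1. ~(<>[]~(~r -> q) -> []~(~r -> q)), 0
2. <>[]~(~r -> q), 0
3. ~[]~(~r -> q), 0
4. []~(~r -> q), 1
5. ~(~r -> q), 0
6. ~r, 0
7. ~q, 0
8. ~(~r -> q), 1
9. ~r, 1
10. ~q, 1
11. ~r -> q, 2
12. ~(~r -> q), 2
13. ~r, 2
14. ~q, 2
15. q, 2
Accessibility: 0R0, 0R1, 0R2, 1R0, 1R1, 1R2, 2R0, 2R1, 2R2
Branch closes: q and ~q both at 2.
Every branch of the negation's tableau closes; the branch above is one of them.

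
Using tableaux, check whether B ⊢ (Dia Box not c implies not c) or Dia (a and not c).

Yes, valid

Tableau for the negation not ((Dia Box not c implies not c) or Dia (a and not c)):
1. not ((Dia Box not c implies not c) or Dia (a and not c)), 0
2. not (Dia Box not c implies not c), 0
3. not Dia (a and not c), 0
4. Dia Box not c, 0
5. c, 0
6. not (a and not c), 0
7. Box not c, 1
8. not (a and not c), 1
9. not c, 0
Accessibility: 0R0, 0R1, 1R0, 1R1
Branch closes: c and not c both at 0.
All branches of the negation close; one closing branch shown above.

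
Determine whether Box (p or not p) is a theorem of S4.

Valid in S4

Tableau for the negation not Box (p or not p):
1. not Box (p or not p), u
2. not (p or not p), v
3. not p, v
4. p, v
Accessibility: uRu, uRv, vRv
Branch closes: p and not p both at v.
All branches of the negation close; one closing branch shown above.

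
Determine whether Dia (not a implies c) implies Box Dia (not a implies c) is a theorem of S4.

Invalid (countermodel exists)

Tableau for the negation not (Dia (not a implies c) implies Box Dia (not a implies c)):
1. not (Dia (not a implies c) implies Box Dia (not a implies c)), 0
2. Dia (not a implies c), 0   [neg-implies-rule on 1]
3. not Box Dia (not a implies c), 0   [neg-implies-rule on 1]
4. not a implies c, 1   [Dia-rule on 2: fresh world 1, 0R1]
5. c, 1   [implies-rule on 4 (branches; this branch)]
6. not Dia (not a implies c), 2   [neg-Box-rule on 3: fresh world 2, 0R2]
7. not (not a implies c), 2   [neg-Dia-rule on 6 via 2R2]
8. not a, 2   [neg-implies-rule on 7]
9. not c, 2   [neg-implies-rule on 7]
Accessibility: 0R0, 0R1, 0R2, 1R1, 2R2
The negation has an open branch (countermodel exists).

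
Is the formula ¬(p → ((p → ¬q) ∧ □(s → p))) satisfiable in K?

1. ¬(p → ((p → ¬q) ∧ □(s → p))), w0
2. p, w0
3. ¬((p → ¬q) ∧ □(s → p)), w0
4. ¬□(s → p), w0
5. ¬(s → p), w1
6. s, w1
7. ¬p, w1
Accessibility: w0Rw1

Satisfiable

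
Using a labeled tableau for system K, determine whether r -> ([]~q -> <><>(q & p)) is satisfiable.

Yes, satisfiable

1. r -> ([]~q -> <><>(q & p)), u
2. []~q -> <><>(q & p), u
3. <><>(q & p), u
4. <>(q & p), v
5. q & p, w
6. q, w
7. p, w
Accessibility: uRv, vRw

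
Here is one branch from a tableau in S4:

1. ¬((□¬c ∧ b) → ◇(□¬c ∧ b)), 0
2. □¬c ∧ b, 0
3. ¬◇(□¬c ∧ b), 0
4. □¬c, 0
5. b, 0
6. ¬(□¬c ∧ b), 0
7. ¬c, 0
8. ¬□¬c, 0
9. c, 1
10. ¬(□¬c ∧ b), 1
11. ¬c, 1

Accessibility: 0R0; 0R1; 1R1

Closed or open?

Both c and ¬c appear at 1.

Yes, closed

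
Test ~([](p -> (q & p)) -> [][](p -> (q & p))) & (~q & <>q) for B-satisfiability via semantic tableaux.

1. ~([](p -> (q & p)) -> [][](p -> (q & p))) & (~q & <>q), 0
2. ~([](p -> (q & p)) -> [][](p -> (q & p))), 0   [&-rule on 1]
3. ~q & <>q, 0   [&-rule on 1]
4. [](p -> (q & p)), 0   [~->-rule on 2]
5. ~[][](p -> (q & p)), 0   [~->-rule on 2]
6. ~q, 0   [&-rule on 3]
7. <>q, 0   [&-rule on 3]
8. p -> (q & p), 0   [[]-rule on 4 via 0R0]
9. ~p, 0   [->-rule on 8 (branches; this branch)]
10. ~[](p -> (q & p)), 1   [~[]-rule on 5: fresh world 1, 0R1]
11. p -> (q & p), 1   [[]-rule on 4 via 0R1]
12. q & p, 1   [->-rule on 11 (branches; this branch)]
13. q, 1   [&-rule on 12]
14. p, 1   [&-rule on 12]
15. q, 2   [<>-rule on 7: fresh world 2, 0R2]
16. p -> (q & p), 2   [[]-rule on 4 via 0R2]
17. q & p, 2   [->-rule on 16 (branches; this branch)]
18. p, 2   [&-rule on 17]
19. ~(p -> (q & p)), 3   [~[]-rule on 10: fresh world 3, 1R3]
20. p, 3   [~->-rule on 19]
21. ~(q & p), 3   [~->-rule on 19]
22. ~q, 3   [~&-rule on 21 (branches; this branch)]
Accessibility: 0R0, 0R1, 0R2, 1R0, 1R1, 1R3, 2R0, 2R2, 3R1, 3R3

Satisfiable (open branch found)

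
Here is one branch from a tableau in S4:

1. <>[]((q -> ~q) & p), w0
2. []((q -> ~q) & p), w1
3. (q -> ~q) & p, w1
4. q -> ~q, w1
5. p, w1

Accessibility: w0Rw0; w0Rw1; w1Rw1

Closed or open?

There is no literal clash: for every atom and world, at most one sign appears.

No, open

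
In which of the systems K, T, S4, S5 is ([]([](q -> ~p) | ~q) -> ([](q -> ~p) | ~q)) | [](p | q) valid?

T, S4, S5

T-tableau for the negation ~(([]([](q -> ~p) | ~q) -> ([](q -> ~p) | ~q)) | [](p | q)):
1. ~(([]([](q -> ~p) | ~q) -> ([](q -> ~p) | ~q)) | [](p | q)), 0
2. ~([]([](q -> ~p) | ~q) -> ([](q -> ~p) | ~q)), 0   [~|-rule on 1]
3. ~[](p | q), 0   [~|-rule on 1]
4. []([](q -> ~p) | ~q), 0   [~->-rule on 2]
5. ~([](q -> ~p) | ~q), 0   [~->-rule on 2]
6. ~[](q -> ~p), 0   [~|-rule on 5]
7. q, 0   [~|-rule on 5]
8. [](q -> ~p) | ~q, 0   [[]-rule on 4 via 0R0]
9. [](q -> ~p), 0   [|-rule on 8 (branches; this branch)]
10. q -> ~p, 0   [[]-rule on 9 via 0R0]
11. ~p, 0   [->-rule on 10 (branches; this branch)]
12. ~(p | q), 1   [~[]-rule on 3: fresh world 1, 0R1]
13. ~p, 1   [~|-rule on 12]
14. ~q, 1   [~|-rule on 12]
15. [](q -> ~p) | ~q, 1   [[]-rule on 4 via 0R1]
16. q -> ~p, 1   [[]-rule on 9 via 0R1]
17. ~(q -> ~p), 2   [~[]-rule on 6: fresh world 2, 0R2]
18. q, 2   [~->-rule on 17]
19. p, 2   [~->-rule on 17]
20. [](q -> ~p) | ~q, 2   [[]-rule on 4 via 0R2]
21. q -> ~p, 2   [[]-rule on 9 via 0R2]
22. [](q -> ~p), 2   [|-rule on 20 (branches; this branch)]
23. ~p, 2   [->-rule on 21 (branches; this branch)]
Accessibility: 0R0, 0R1, 0R2, 1R1, 2R2
Branch closes: p and ~p both at 2.
Every branch closes (one shown): valid in T, hence also in S4, S5 (every theorem of T is a theorem of S4 and S5).
K-tableau for the negation ~(([]([](q -> ~p) | ~q) -> ([](q -> ~p) | ~q)) | [](p | q)):
1. ~(([]([](q -> ~p) | ~q) -> ([](q -> ~p) | ~q)) | [](p | q)), 0
2. ~([]([](q -> ~p) | ~q) -> ([](q -> ~p) | ~q)), 0   [~|-rule on 1]
3. ~[](p | q), 0   [~|-rule on 1]
4. []([](q -> ~p) | ~q), 0   [~->-rule on 2]
5. ~([](q -> ~p) | ~q), 0   [~->-rule on 2]
6. ~[](q -> ~p), 0   [~|-rule on 5]
7. q, 0   [~|-rule on 5]
8. ~(p | q), 1   [~[]-rule on 3: fresh world 1, 0R1]
9. ~p, 1   [~|-rule on 8]
10. ~q, 1   [~|-rule on 8]
11. [](q -> ~p) | ~q, 1   [[]-rule on 4 via 0R1]
12. ~(q -> ~p), 2   [~[]-rule on 6: fresh world 2, 0R2]
13. q, 2   [~->-rule on 12]
14. p, 2   [~->-rule on 12]
15. [](q -> ~p) | ~q, 2   [[]-rule on 4 via 0R2]
16. [](q -> ~p), 2   [|-rule on 15 (branches; this branch)]
Accessibility: 0R1, 0R2
Complete open branch: countermodel on a K-frame, so not valid in K.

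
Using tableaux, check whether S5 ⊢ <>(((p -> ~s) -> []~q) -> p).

Invalid (countermodel exists)

Tableau for the negation ~<>(((p -> ~s) -> []~q) -> p):
1. ~<>(((p -> ~s) -> []~q) -> p), w0
2. ~(((p -> ~s) -> []~q) -> p), w0   [~<>-rule on 1 via w0Rw0]
3. (p -> ~s) -> []~q, w0   [~->-rule on 2]
4. ~p, w0   [~->-rule on 2]
5. []~q, w0   [->-rule on 3 (branches; this branch)]
6. ~q, w0   [[]-rule on 5 via w0Rw0]
Accessibility: w0Rw0
The negation has an open branch (countermodel exists).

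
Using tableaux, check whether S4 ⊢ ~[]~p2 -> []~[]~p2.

Not valid

Tableau for the negation ~(~[]~p2 -> []~[]~p2):
1. ~(~[]~p2 -> []~[]~p2), u
2. ~[]~p2, u
3. ~[]~[]~p2, u
4. p2, v
5. []~p2, w
6. ~p2, w
Accessibility: uRu, uRv, uRw, vRv, wRw
The negation has an open branch (countermodel exists).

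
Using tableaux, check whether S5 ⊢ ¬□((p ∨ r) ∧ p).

Not valid

Tableau for the negation □((p ∨ r) ∧ p):
1. □((p ∨ r) ∧ p), u
2. (p ∨ r) ∧ p, u   [□-rule on 1 via uRu]
3. p ∨ r, u   [∧-rule on 2]
4. p, u   [∧-rule on 2]
5. r, u   [∨-rule on 3 (branches; this branch)]
Accessibility: uRu
The negation has an open branch (countermodel exists).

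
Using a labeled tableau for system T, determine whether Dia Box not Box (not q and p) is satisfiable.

Satisfiable (open branch found)

1. Dia Box not Box (not q and p), 0
2. Box not Box (not q and p), 1
3. not Box (not q and p), 1
4. not (not q and p), 2
5. not Box (not q and p), 2
6. not p, 2
7. not (not q and p), 3
8. not p, 3
Accessibility: 0R0, 0R1, 1R1, 1R2, 2R2, 2R3, 3R3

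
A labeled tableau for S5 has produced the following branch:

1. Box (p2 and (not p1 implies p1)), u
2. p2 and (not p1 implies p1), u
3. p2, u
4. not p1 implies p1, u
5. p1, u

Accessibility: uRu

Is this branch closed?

There is no literal clash: for every atom and world, at most one sign appears.

Open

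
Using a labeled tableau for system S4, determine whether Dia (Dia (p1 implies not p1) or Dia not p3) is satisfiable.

1. Dia (Dia (p1 implies not p1) or Dia not p3), 0
2. Dia (p1 implies not p1) or Dia not p3, 1   [Dia-rule on 1: fresh world 1, 0R1]
3. Dia not p3, 1   [or-rule on 2 (branches; this branch)]
4. not p3, 2   [Dia-rule on 3: fresh world 2, 1R2]
Accessibility: 0R0, 0R1, 0R2, 1R1, 1R2, 2R2

Satisfiable (open branch found)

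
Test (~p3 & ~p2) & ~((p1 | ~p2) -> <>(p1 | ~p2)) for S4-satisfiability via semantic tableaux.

No, unsatisfiable

1. (~p3 & ~p2) & ~((p1 | ~p2) -> <>(p1 | ~p2)), w0
2. ~p3 & ~p2, w0
3. ~((p1 | ~p2) -> <>(p1 | ~p2)), w0
4. ~p3, w0
5. ~p2, w0
6. p1 | ~p2, w0
7. ~<>(p1 | ~p2), w0
8. ~(p1 | ~p2), w0
9. ~p1, w0
10. p2, w0
Accessibility: w0Rw0
Branch closes: p2 and ~p2 both at w0.
(One branch shown.) All branches close.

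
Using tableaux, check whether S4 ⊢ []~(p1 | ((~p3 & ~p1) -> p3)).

Not valid

Tableau for the negation ~[]~(p1 | ((~p3 & ~p1) -> p3)):
1. ~[]~(p1 | ((~p3 & ~p1) -> p3)), w0
2. p1 | ((~p3 & ~p1) -> p3), w1
3. (~p3 & ~p1) -> p3, w1
4. p3, w1
Accessibility: w0Rw0, w0Rw1, w1Rw1
The negation has an open branch (countermodel exists).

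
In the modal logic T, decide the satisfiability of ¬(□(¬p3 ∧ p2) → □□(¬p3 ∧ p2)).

Satisfiable

1. ¬(□(¬p3 ∧ p2) → □□(¬p3 ∧ p2)), w0
2. □(¬p3 ∧ p2), w0
3. ¬□□(¬p3 ∧ p2), w0
4. ¬p3 ∧ p2, w0
5. ¬p3, w0
6. p2, w0
7. ¬□(¬p3 ∧ p2), w1
8. ¬p3 ∧ p2, w1
9. ¬p3, w1
10. p2, w1
11. ¬(¬p3 ∧ p2), w2
12. ¬p2, w2
Accessibility: w0Rw0, w0Rw1, w1Rw1, w1Rw2, w2Rw2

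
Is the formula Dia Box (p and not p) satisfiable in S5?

No, unsatisfiable

1. Dia Box (p and not p), 0
2. Box (p and not p), 1   [Dia-rule on 1: fresh world 1, 0R1]
3. p and not p, 0   [Box-rule on 2 via 1R0]
4. p, 0   [and-rule on 3]
5. not p, 0   [and-rule on 3]
Accessibility: 0R0, 0R1, 1R0, 1R1
Branch closes: p and not p both at 0.
Every branch closes; the branch above is one of them.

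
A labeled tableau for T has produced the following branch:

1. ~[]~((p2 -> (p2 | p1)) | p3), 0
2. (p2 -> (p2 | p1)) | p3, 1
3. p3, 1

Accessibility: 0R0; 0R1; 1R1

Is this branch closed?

No atom appears with both signs at the same world.

No, open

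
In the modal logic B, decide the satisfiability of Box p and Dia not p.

Unsatisfiable (every branch closes)

1. Box p and Dia not p, u
2. Box p, u
3. Dia not p, u
4. p, u
5. not p, v
6. p, v
Accessibility: uRu, uRv, vRu, vRv
Branch closes: p and not p both at v.
Every branch closes; the branch above is one of them.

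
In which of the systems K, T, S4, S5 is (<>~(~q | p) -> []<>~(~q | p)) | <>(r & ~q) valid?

S5

S5-tableau for the negation ~((<>~(~q | p) -> []<>~(~q | p)) | <>(r & ~q)):
1. ~((<>~(~q | p) -> []<>~(~q | p)) | <>(r & ~q)), u
2. ~(<>~(~q | p) -> []<>~(~q | p)), u
3. ~<>(r & ~q), u
4. <>~(~q | p), u
5. ~[]<>~(~q | p), u
6. ~(r & ~q), u
7. q, u
8. ~(~q | p), v
9. q, v
10. ~p, v
11. ~(r & ~q), v
12. ~<>~(~q | p), w
13. ~(r & ~q), w
14. ~q | p, u
15. ~q | p, v
16. ~q | p, w
17. q, w
18. p, u
19. p, v
Accessibility: uRu, uRv, uRw, vRu, vRv, vRw, wRu, wRv, wRw
Branch closes: p and ~p both at v.
Every branch closes (one shown): valid in S5.
S4-tableau for the negation ~((<>~(~q | p) -> []<>~(~q | p)) | <>(r & ~q)):
1. ~((<>~(~q | p) -> []<>~(~q | p)) | <>(r & ~q)), u
2. ~(<>~(~q | p) -> []<>~(~q | p)), u
3. ~<>(r & ~q), u
4. <>~(~q | p), u
5. ~[]<>~(~q | p), u
6. ~(r & ~q), u
7. q, u
8. ~(~q | p), v
9. q, v
10. ~p, v
11. ~(r & ~q), v
12. ~<>~(~q | p), w
13. ~(r & ~q), w
14. ~q | p, w
15. q, w
16. p, w
Accessibility: uRu, uRv, uRw, vRv, wRw
Complete open branch: countermodel on an S4-frame, so not valid in S4, nor in K, T (the same frame is also a K-frame and a T-frame).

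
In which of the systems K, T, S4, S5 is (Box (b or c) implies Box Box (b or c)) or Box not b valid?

S4, S5

T-tableau for the negation not ((Box (b or c) implies Box Box (b or c)) or Box not b):
1. not ((Box (b or c) implies Box Box (b or c)) or Box not b), w0
2. not (Box (b or c) implies Box Box (b or c)), w0   [neg-or-rule on 1]
3. not Box not b, w0   [neg-or-rule on 1]
4. Box (b or c), w0   [neg-implies-rule on 2]
5. not Box Box (b or c), w0   [neg-implies-rule on 2]
6. b or c, w0   [Box-rule on 4 via w0Rw0]
7. c, w0   [or-rule on 6 (branches; this branch)]
8. b, w1   [neg-Box-rule on 3: fresh world w1, w0Rw1]
9. b or c, w1   [Box-rule on 4 via w0Rw1]
10. c, w1   [or-rule on 9 (branches; this branch)]
11. not Box (b or c), w2   [neg-Box-rule on 5: fresh world w2, w0Rw2]
12. b or c, w2   [Box-rule on 4 via w0Rw2]
13. c, w2   [or-rule on 12 (branches; this branch)]
14. not (b or c), w3   [neg-Box-rule on 11: fresh world w3, w2Rw3]
15. not b, w3   [neg-or-rule on 14]
16. not c, w3   [neg-or-rule on 14]
Accessibility: w0Rw0, w0Rw1, w0Rw2, w1Rw1, w2Rw2, w2Rw3, w3Rw3
Complete open branch: countermodel on a T-frame, so not valid in T, nor in K (the same frame is also a K-frame).
S4-tableau for the negation not ((Box (b or c) implies Box Box (b or c)) or Box not b):
1. not ((Box (b or c) implies Box Box (b or c)) or Box not b), w0
2. not (Box (b or c) implies Box Box (b or c)), w0   [neg-or-rule on 1]
3. not Box not b, w0   [neg-or-rule on 1]
4. Box (b or c), w0   [neg-implies-rule on 2]
5. not Box Box (b or c), w0   [neg-implies-rule on 2]
6. b or c, w0   [Box-rule on 4 via w0Rw0]
7. c, w0   [or-rule on 6 (branches; this branch)]
8. b, w1   [neg-Box-rule on 3: fresh world w1, w0Rw1]
9. b or c, w1   [Box-rule on 4 via w0Rw1]
10. c, w1   [or-rule on 9 (branches; this branch)]
11. not Box (b or c), w2   [neg-Box-rule on 5: fresh world w2, w0Rw2]
12. b or c, w2   [Box-rule on 4 via w0Rw2]
13. c, w2   [or-rule on 12 (branches; this branch)]
14. not (b or c), w3   [neg-Box-rule on 11: fresh world w3, w2Rw3]
15. not b, w3   [neg-or-rule on 14]
16. not c, w3   [neg-or-rule on 14]
17. b or c, w3   [Box-rule on 4 via w0Rw3]
18. c, w3   [or-rule on 17 (branches; this branch)]
Accessibility: w0Rw0, w0Rw1, w0Rw2, w0Rw3, w1Rw1, w2Rw2, w2Rw3, w3Rw3
Branch closes: c and not c both at w3.
Every branch closes (one shown): valid in S4, hence also in S5 (every theorem of S4 is a theorem of S5).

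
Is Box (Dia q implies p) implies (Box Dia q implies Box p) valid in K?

Tableau for the negation not (Box (Dia q implies p) implies (Box Dia q implies Box p)):
1. not (Box (Dia q implies p) implies (Box Dia q implies Box p)), u
2. Box (Dia q implies p), u
3. not (Box Dia q implies Box p), u
4. Box Dia q, u
5. not Box p, u
6. not p, v
7. Dia q implies p, v
8. Dia q, v
9. not Dia q, v
10. q, w
11. not q, w
Accessibility: uRv, vRw
Branch closes: q and not q both at w.
All branches of the negation close; one closing branch shown above.

Valid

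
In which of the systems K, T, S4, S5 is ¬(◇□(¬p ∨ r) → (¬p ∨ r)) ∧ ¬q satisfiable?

S5-tableau for the formula:
1. ¬(◇□(¬p ∨ r) → (¬p ∨ r)) ∧ ¬q, u
2. ¬(◇□(¬p ∨ r) → (¬p ∨ r)), u
3. ¬q, u
4. ◇□(¬p ∨ r), u
5. ¬(¬p ∨ r), u
6. p, u
7. ¬r, u
8. □(¬p ∨ r), v
9. ¬p ∨ r, u
10. ¬p ∨ r, v
11. r, u
Accessibility: uRu, uRv, vRu, vRv
Branch closes: r and ¬r both at u.
Every branch closes (one shown): unsatisfiable in S5.
S4-tableau for the formula:
1. ¬(◇□(¬p ∨ r) → (¬p ∨ r)) ∧ ¬q, u
2. ¬(◇□(¬p ∨ r) → (¬p ∨ r)), u
3. ¬q, u
4. ◇□(¬p ∨ r), u
5. ¬(¬p ∨ r), u
6. p, u
7. ¬r, u
8. □(¬p ∨ r), v
9. ¬p ∨ r, v
10. r, v
Accessibility: uRu, uRv, vRv
Complete open branch: satisfiable in S4, hence also in K, T (this S4-model is also a K-model and a T-model).

K, T, S4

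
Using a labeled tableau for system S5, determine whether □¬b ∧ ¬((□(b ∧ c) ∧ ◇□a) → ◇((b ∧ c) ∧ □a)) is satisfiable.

Unsatisfiable

1. □¬b ∧ ¬((□(b ∧ c) ∧ ◇□a) → ◇((b ∧ c) ∧ □a)), 0
2. □¬b, 0   [∧-rule on 1]
3. ¬((□(b ∧ c) ∧ ◇□a) → ◇((b ∧ c) ∧ □a)), 0   [∧-rule on 1]
4. □(b ∧ c) ∧ ◇□a, 0   [¬→-rule on 3]
5. ¬◇((b ∧ c) ∧ □a), 0   [¬→-rule on 3]
6. □(b ∧ c), 0   [∧-rule on 4]
7. ◇□a, 0   [∧-rule on 4]
8. ¬b, 0   [□-rule on 2 via 0R0]
9. ¬((b ∧ c) ∧ □a), 0   [¬◇-rule on 5 via 0R0]
10. b ∧ c, 0   [□-rule on 6 via 0R0]
11. b, 0   [∧-rule on 10]
12. c, 0   [∧-rule on 10]
Accessibility: 0R0
Branch closes: b and ¬b both at 0.
(One branch shown.) All branches close.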